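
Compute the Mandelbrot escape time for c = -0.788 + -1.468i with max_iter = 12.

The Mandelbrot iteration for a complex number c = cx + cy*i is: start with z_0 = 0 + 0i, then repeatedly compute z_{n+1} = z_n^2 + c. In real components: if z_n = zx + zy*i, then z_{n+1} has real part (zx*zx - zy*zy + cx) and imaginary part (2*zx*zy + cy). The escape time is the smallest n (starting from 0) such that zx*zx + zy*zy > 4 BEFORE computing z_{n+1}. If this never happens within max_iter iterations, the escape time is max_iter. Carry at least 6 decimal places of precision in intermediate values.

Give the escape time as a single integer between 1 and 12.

Answer: 2

Derivation:
z_0 = 0 + 0i, c = -0.7880 + -1.4680i
Iter 1: z = -0.7880 + -1.4680i, |z|^2 = 2.7760
Iter 2: z = -2.3221 + 0.8456i, |z|^2 = 6.1070
Escaped at iteration 2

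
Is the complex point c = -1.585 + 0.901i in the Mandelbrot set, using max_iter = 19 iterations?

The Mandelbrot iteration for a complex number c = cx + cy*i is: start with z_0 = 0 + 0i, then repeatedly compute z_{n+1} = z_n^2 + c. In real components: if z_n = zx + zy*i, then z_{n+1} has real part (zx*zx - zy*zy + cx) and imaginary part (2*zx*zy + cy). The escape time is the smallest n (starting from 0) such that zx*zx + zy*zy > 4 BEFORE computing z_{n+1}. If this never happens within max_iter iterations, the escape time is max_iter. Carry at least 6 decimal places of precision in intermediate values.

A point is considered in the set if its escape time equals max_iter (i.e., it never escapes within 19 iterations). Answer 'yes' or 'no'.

z_0 = 0 + 0i, c = -1.5850 + 0.9010i
Iter 1: z = -1.5850 + 0.9010i, |z|^2 = 3.3240
Iter 2: z = 0.1154 + -1.9552i, |z|^2 = 3.8360
Iter 3: z = -5.3944 + 0.4497i, |z|^2 = 29.3014
Escaped at iteration 3

Answer: no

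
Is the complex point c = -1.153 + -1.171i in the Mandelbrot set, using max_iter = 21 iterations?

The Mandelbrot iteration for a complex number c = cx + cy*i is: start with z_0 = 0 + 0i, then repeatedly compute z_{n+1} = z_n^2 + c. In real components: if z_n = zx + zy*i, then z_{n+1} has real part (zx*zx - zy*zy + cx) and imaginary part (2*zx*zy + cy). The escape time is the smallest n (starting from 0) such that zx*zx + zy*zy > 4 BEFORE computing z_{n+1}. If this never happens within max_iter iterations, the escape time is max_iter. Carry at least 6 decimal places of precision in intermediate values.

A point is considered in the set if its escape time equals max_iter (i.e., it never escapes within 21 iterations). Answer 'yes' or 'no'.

z_0 = 0 + 0i, c = -1.1530 + -1.1710i
Iter 1: z = -1.1530 + -1.1710i, |z|^2 = 2.7007
Iter 2: z = -1.1948 + 1.5293i, |z|^2 = 3.7665
Iter 3: z = -2.0642 + -4.8256i, |z|^2 = 27.5472
Escaped at iteration 3

Answer: no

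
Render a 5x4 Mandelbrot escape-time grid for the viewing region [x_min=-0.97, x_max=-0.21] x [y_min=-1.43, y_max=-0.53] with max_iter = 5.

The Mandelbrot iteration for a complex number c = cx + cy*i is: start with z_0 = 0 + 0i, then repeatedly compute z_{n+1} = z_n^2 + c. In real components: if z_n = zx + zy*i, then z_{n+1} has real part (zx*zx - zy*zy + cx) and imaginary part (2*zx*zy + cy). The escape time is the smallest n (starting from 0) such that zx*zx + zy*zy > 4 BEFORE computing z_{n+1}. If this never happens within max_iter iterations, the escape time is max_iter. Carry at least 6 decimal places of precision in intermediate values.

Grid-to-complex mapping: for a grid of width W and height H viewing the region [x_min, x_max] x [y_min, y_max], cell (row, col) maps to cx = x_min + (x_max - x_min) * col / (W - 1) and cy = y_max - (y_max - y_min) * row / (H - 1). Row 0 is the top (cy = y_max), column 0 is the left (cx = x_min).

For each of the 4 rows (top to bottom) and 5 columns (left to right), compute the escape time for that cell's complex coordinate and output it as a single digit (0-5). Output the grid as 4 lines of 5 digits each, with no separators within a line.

Answer: 55555
34455
33345
22222

Derivation:
(row=0, col=0): c = -0.9700 + -0.5300i → escape time 5
(row=0, col=1): c = -0.7800 + -0.5300i → escape time 5
(row=0, col=2): c = -0.5900 + -0.5300i → escape time 5
(row=0, col=3): c = -0.4000 + -0.5300i → escape time 5
(row=0, col=4): c = -0.2100 + -0.5300i → escape time 5
(row=1, col=0): c = -0.9700 + -0.8300i → escape time 3
(row=1, col=1): c = -0.7800 + -0.8300i → escape time 4
(row=1, col=2): c = -0.5900 + -0.8300i → escape time 4
(row=1, col=3): c = -0.4000 + -0.8300i → escape time 5
(row=1, col=4): c = -0.2100 + -0.8300i → escape time 5
(row=2, col=0): c = -0.9700 + -1.1300i → escape time 3
(row=2, col=1): c = -0.7800 + -1.1300i → escape time 3
(row=2, col=2): c = -0.5900 + -1.1300i → escape time 3
(row=2, col=3): c = -0.4000 + -1.1300i → escape time 4
(row=2, col=4): c = -0.2100 + -1.1300i → escape time 5
(row=3, col=0): c = -0.9700 + -1.4300i → escape time 2
(row=3, col=1): c = -0.7800 + -1.4300i → escape time 2
(row=3, col=2): c = -0.5900 + -1.4300i → escape time 2
(row=3, col=3): c = -0.4000 + -1.4300i → escape time 2
(row=3, col=4): c = -0.2100 + -1.4300i → escape time 2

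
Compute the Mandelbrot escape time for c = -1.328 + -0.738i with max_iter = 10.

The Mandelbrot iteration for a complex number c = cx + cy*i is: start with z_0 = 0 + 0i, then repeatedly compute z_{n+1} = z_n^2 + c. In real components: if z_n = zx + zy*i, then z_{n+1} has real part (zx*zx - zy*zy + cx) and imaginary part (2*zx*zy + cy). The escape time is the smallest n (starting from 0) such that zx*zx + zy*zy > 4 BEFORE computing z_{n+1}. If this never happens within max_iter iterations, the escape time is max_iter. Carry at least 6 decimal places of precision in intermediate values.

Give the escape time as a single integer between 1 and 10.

Answer: 3

Derivation:
z_0 = 0 + 0i, c = -1.3280 + -0.7380i
Iter 1: z = -1.3280 + -0.7380i, |z|^2 = 2.3082
Iter 2: z = -0.1091 + 1.2221i, |z|^2 = 1.5055
Iter 3: z = -2.8097 + -1.0046i, |z|^2 = 8.9036
Escaped at iteration 3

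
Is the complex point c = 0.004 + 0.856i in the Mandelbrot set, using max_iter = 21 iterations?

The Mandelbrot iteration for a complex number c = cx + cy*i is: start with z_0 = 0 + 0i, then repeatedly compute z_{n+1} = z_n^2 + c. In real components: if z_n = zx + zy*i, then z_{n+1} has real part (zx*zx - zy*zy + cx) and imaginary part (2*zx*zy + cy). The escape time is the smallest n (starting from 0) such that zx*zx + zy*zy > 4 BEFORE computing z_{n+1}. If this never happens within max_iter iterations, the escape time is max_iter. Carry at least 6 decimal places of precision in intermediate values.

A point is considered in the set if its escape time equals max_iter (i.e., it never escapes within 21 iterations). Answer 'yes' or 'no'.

Answer: no

Derivation:
z_0 = 0 + 0i, c = 0.0040 + 0.8560i
Iter 1: z = 0.0040 + 0.8560i, |z|^2 = 0.7328
Iter 2: z = -0.7287 + 0.8628i, |z|^2 = 1.2755
Iter 3: z = -0.2095 + -0.4015i, |z|^2 = 0.2051
Iter 4: z = -0.1134 + 1.0242i, |z|^2 = 1.0619
Iter 5: z = -1.0322 + 0.6238i, |z|^2 = 1.4545
Iter 6: z = 0.6803 + -0.4317i, |z|^2 = 0.6492
Iter 7: z = 0.2804 + 0.2686i, |z|^2 = 0.1508
Iter 8: z = 0.0105 + 1.0066i, |z|^2 = 1.0134
Iter 9: z = -1.0092 + 0.8772i, |z|^2 = 1.7879
Iter 10: z = 0.2531 + -0.9145i, |z|^2 = 0.9004
Iter 11: z = -0.7683 + 0.3931i, |z|^2 = 0.7447
Iter 12: z = 0.4397 + 0.2520i, |z|^2 = 0.2569
Iter 13: z = 0.1338 + 1.0777i, |z|^2 = 1.1792
Iter 14: z = -1.1394 + 1.1445i, |z|^2 = 2.6081
Iter 15: z = -0.0075 + -1.7520i, |z|^2 = 3.0697
Iter 16: z = -3.0656 + 0.8823i, |z|^2 = 10.1762
Escaped at iteration 16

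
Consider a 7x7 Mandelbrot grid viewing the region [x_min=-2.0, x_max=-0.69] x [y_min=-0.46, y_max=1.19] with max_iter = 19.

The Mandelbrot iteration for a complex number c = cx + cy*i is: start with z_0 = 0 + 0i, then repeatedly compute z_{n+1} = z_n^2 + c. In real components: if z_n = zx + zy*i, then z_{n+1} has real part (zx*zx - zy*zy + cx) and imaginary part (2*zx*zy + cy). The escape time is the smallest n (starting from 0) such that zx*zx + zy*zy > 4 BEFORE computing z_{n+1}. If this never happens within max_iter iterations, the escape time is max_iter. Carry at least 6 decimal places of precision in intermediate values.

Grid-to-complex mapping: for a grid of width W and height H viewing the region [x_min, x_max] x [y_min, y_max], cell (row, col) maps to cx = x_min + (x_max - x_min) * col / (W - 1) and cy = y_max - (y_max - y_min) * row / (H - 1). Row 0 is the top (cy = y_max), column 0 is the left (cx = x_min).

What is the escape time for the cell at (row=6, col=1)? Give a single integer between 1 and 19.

z_0 = 0 + 0i, c = -1.7817 + -0.4600i
Iter 1: z = -1.7817 + -0.4600i, |z|^2 = 3.3859
Iter 2: z = 1.1811 + 1.1791i, |z|^2 = 2.7853
Iter 3: z = -1.7771 + 2.3253i, |z|^2 = 8.5650
Escaped at iteration 3

Answer: 3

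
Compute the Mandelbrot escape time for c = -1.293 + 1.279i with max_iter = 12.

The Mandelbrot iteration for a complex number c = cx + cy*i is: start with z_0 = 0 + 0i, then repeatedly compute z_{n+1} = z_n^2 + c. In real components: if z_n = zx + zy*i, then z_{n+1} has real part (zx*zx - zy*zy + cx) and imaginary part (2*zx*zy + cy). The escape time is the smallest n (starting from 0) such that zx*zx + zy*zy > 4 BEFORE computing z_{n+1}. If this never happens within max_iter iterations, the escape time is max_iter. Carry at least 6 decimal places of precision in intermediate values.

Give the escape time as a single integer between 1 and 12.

Answer: 2

Derivation:
z_0 = 0 + 0i, c = -1.2930 + 1.2790i
Iter 1: z = -1.2930 + 1.2790i, |z|^2 = 3.3077
Iter 2: z = -1.2570 + -2.0285i, |z|^2 = 5.6948
Escaped at iteration 2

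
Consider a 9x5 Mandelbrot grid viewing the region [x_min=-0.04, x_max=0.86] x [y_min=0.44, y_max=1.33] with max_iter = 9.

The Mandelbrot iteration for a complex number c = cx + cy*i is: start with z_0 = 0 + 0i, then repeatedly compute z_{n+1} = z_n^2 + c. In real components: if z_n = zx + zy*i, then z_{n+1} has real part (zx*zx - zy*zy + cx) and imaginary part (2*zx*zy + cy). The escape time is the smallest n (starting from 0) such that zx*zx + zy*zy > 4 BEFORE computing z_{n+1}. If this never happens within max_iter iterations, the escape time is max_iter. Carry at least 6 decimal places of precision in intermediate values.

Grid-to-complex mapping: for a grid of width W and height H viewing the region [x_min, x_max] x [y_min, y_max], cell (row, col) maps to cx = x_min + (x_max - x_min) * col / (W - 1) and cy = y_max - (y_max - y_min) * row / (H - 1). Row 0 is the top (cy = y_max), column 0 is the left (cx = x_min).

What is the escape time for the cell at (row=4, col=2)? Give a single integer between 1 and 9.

z_0 = 0 + 0i, c = 0.1850 + 0.4400i
Iter 1: z = 0.1850 + 0.4400i, |z|^2 = 0.2278
Iter 2: z = 0.0256 + 0.6028i, |z|^2 = 0.3640
Iter 3: z = -0.1777 + 0.4709i, |z|^2 = 0.2533
Iter 4: z = -0.0052 + 0.2726i, |z|^2 = 0.0744
Iter 5: z = 0.1107 + 0.4372i, |z|^2 = 0.2034
Iter 6: z = 0.0061 + 0.5368i, |z|^2 = 0.2882
Iter 7: z = -0.1031 + 0.4466i, |z|^2 = 0.2101
Iter 8: z = -0.0038 + 0.3479i, |z|^2 = 0.1211

Answer: 9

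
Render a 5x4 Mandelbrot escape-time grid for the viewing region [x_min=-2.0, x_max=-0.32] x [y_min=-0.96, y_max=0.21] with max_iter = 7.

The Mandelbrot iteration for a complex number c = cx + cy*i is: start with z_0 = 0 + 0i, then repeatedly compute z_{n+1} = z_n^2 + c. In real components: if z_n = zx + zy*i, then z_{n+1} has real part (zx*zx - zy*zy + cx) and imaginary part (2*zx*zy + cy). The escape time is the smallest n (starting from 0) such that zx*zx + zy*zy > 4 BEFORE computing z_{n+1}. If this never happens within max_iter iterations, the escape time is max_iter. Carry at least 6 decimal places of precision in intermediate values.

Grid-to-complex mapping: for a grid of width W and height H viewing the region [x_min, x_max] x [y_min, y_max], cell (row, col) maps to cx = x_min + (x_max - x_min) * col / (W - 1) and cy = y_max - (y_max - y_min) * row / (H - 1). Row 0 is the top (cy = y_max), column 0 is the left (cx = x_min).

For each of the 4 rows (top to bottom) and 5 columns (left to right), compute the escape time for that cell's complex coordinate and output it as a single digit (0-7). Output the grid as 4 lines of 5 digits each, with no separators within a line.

Answer: 15777
15777
13467
12335

Derivation:
(row=0, col=0): c = -2.0000 + 0.2100i → escape time 1
(row=0, col=1): c = -1.5800 + 0.2100i → escape time 5
(row=0, col=2): c = -1.1600 + 0.2100i → escape time 7
(row=0, col=3): c = -0.7400 + 0.2100i → escape time 7
(row=0, col=4): c = -0.3200 + 0.2100i → escape time 7
(row=1, col=0): c = -2.0000 + -0.1800i → escape time 1
(row=1, col=1): c = -1.5800 + -0.1800i → escape time 5
(row=1, col=2): c = -1.1600 + -0.1800i → escape time 7
(row=1, col=3): c = -0.7400 + -0.1800i → escape time 7
(row=1, col=4): c = -0.3200 + -0.1800i → escape time 7
(row=2, col=0): c = -2.0000 + -0.5700i → escape time 1
(row=2, col=1): c = -1.5800 + -0.5700i → escape time 3
(row=2, col=2): c = -1.1600 + -0.5700i → escape time 4
(row=2, col=3): c = -0.7400 + -0.5700i → escape time 6
(row=2, col=4): c = -0.3200 + -0.5700i → escape time 7
(row=3, col=0): c = -2.0000 + -0.9600i → escape time 1
(row=3, col=1): c = -1.5800 + -0.9600i → escape time 2
(row=3, col=2): c = -1.1600 + -0.9600i → escape time 3
(row=3, col=3): c = -0.7400 + -0.9600i → escape time 3
(row=3, col=4): c = -0.3200 + -0.9600i → escape time 5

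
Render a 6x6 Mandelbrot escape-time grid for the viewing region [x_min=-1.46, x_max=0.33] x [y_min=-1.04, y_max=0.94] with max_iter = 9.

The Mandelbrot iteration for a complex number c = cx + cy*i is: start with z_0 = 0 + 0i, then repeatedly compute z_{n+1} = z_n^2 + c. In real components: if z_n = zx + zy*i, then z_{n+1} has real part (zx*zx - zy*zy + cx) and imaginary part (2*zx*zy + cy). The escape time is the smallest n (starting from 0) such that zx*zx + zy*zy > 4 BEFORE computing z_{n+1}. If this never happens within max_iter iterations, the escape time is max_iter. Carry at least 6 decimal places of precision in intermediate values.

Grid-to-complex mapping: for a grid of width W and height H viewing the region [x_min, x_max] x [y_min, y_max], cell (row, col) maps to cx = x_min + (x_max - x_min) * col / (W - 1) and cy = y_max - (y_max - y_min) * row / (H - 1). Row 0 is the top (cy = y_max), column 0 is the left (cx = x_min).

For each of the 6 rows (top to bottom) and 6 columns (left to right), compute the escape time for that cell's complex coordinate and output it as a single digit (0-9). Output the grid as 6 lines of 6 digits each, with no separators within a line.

Answer: 334584
356999
799999
599999
345999
233473

Derivation:
(row=0, col=0): c = -1.4600 + 0.9400i → escape time 3
(row=0, col=1): c = -1.1020 + 0.9400i → escape time 3
(row=0, col=2): c = -0.7440 + 0.9400i → escape time 4
(row=0, col=3): c = -0.3860 + 0.9400i → escape time 5
(row=0, col=4): c = -0.0280 + 0.9400i → escape time 8
(row=0, col=5): c = 0.3300 + 0.9400i → escape time 4
(row=1, col=0): c = -1.4600 + 0.5440i → escape time 3
(row=1, col=1): c = -1.1020 + 0.5440i → escape time 5
(row=1, col=2): c = -0.7440 + 0.5440i → escape time 6
(row=1, col=3): c = -0.3860 + 0.5440i → escape time 9
(row=1, col=4): c = -0.0280 + 0.5440i → escape time 9
(row=1, col=5): c = 0.3300 + 0.5440i → escape time 9
(row=2, col=0): c = -1.4600 + 0.1480i → escape time 7
(row=2, col=1): c = -1.1020 + 0.1480i → escape time 9
(row=2, col=2): c = -0.7440 + 0.1480i → escape time 9
(row=2, col=3): c = -0.3860 + 0.1480i → escape time 9
(row=2, col=4): c = -0.0280 + 0.1480i → escape time 9
(row=2, col=5): c = 0.3300 + 0.1480i → escape time 9
(row=3, col=0): c = -1.4600 + -0.2480i → escape time 5
(row=3, col=1): c = -1.1020 + -0.2480i → escape time 9
(row=3, col=2): c = -0.7440 + -0.2480i → escape time 9
(row=3, col=3): c = -0.3860 + -0.2480i → escape time 9
(row=3, col=4): c = -0.0280 + -0.2480i → escape time 9
(row=3, col=5): c = 0.3300 + -0.2480i → escape time 9
(row=4, col=0): c = -1.4600 + -0.6440i → escape time 3
(row=4, col=1): c = -1.1020 + -0.6440i → escape time 4
(row=4, col=2): c = -0.7440 + -0.6440i → escape time 5
(row=4, col=3): c = -0.3860 + -0.6440i → escape time 9
(row=4, col=4): c = -0.0280 + -0.6440i → escape time 9
(row=4, col=5): c = 0.3300 + -0.6440i → escape time 9
(row=5, col=0): c = -1.4600 + -1.0400i → escape time 2
(row=5, col=1): c = -1.1020 + -1.0400i → escape time 3
(row=5, col=2): c = -0.7440 + -1.0400i → escape time 3
(row=5, col=3): c = -0.3860 + -1.0400i → escape time 4
(row=5, col=4): c = -0.0280 + -1.0400i → escape time 7
(row=5, col=5): c = 0.3300 + -1.0400i → escape time 3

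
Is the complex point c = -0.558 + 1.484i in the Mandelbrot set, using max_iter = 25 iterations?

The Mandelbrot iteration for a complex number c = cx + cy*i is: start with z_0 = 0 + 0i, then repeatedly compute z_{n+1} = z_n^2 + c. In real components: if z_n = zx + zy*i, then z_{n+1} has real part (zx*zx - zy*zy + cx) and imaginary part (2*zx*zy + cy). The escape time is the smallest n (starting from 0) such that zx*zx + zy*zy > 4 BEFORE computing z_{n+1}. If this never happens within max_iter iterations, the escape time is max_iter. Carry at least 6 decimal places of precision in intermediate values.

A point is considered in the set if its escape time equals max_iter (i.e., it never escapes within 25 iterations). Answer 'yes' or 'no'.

z_0 = 0 + 0i, c = -0.5580 + 1.4840i
Iter 1: z = -0.5580 + 1.4840i, |z|^2 = 2.5136
Iter 2: z = -2.4489 + -0.1721i, |z|^2 = 6.0267
Escaped at iteration 2

Answer: no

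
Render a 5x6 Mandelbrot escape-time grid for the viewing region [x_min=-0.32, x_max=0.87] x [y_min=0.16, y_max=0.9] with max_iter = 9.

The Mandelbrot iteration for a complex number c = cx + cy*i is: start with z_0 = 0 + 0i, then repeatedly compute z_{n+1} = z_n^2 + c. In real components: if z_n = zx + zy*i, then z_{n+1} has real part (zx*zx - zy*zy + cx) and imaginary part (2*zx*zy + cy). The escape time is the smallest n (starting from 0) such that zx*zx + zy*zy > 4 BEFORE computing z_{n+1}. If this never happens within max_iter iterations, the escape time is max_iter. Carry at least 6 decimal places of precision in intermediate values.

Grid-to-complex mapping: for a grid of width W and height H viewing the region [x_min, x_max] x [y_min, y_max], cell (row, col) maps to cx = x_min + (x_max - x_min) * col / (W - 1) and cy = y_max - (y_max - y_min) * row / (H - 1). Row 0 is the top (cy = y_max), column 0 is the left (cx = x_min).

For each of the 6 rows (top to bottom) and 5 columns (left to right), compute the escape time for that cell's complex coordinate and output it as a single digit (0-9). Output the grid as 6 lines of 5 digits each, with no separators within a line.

(row=0, col=0): c = -0.3200 + 0.9000i → escape time 6
(row=0, col=1): c = -0.0225 + 0.9000i → escape time 8
(row=0, col=2): c = 0.2750 + 0.9000i → escape time 4
(row=0, col=3): c = 0.5725 + 0.9000i → escape time 3
(row=0, col=4): c = 0.8700 + 0.9000i → escape time 2
(row=1, col=0): c = -0.3200 + 0.7520i → escape time 8
(row=1, col=1): c = -0.0225 + 0.7520i → escape time 9
(row=1, col=2): c = 0.2750 + 0.7520i → escape time 5
(row=1, col=3): c = 0.5725 + 0.7520i → escape time 3
(row=1, col=4): c = 0.8700 + 0.7520i → escape time 2
(row=2, col=0): c = -0.3200 + 0.6040i → escape time 9
(row=2, col=1): c = -0.0225 + 0.6040i → escape time 9
(row=2, col=2): c = 0.2750 + 0.6040i → escape time 9
(row=2, col=3): c = 0.5725 + 0.6040i → escape time 3
(row=2, col=4): c = 0.8700 + 0.6040i → escape time 2
(row=3, col=0): c = -0.3200 + 0.4560i → escape time 9
(row=3, col=1): c = -0.0225 + 0.4560i → escape time 9
(row=3, col=2): c = 0.2750 + 0.4560i → escape time 9
(row=3, col=3): c = 0.5725 + 0.4560i → escape time 4
(row=3, col=4): c = 0.8700 + 0.4560i → escape time 3
(row=4, col=0): c = -0.3200 + 0.3080i → escape time 9
(row=4, col=1): c = -0.0225 + 0.3080i → escape time 9
(row=4, col=2): c = 0.2750 + 0.3080i → escape time 9
(row=4, col=3): c = 0.5725 + 0.3080i → escape time 4
(row=4, col=4): c = 0.8700 + 0.3080i → escape time 3
(row=5, col=0): c = -0.3200 + 0.1600i → escape time 9
(row=5, col=1): c = -0.0225 + 0.1600i → escape time 9
(row=5, col=2): c = 0.2750 + 0.1600i → escape time 9
(row=5, col=3): c = 0.5725 + 0.1600i → escape time 4
(row=5, col=4): c = 0.8700 + 0.1600i → escape time 3

Answer: 68432
89532
99932
99943
99943
99943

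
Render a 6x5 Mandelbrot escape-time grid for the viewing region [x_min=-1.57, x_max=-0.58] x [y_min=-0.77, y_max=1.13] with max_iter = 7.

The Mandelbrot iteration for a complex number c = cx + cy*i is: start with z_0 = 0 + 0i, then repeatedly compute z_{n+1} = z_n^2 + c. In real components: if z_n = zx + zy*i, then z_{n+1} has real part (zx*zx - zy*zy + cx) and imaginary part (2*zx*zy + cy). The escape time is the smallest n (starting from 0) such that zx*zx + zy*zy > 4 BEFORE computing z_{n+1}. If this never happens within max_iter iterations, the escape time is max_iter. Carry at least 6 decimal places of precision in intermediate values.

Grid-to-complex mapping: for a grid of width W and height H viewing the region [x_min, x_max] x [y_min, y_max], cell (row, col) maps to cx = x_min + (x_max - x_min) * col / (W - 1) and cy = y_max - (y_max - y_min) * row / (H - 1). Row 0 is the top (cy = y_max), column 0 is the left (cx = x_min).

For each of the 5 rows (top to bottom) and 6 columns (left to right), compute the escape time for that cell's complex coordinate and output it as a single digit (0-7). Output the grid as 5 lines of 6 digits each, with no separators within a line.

(row=0, col=0): c = -1.5700 + 1.1300i → escape time 2
(row=0, col=1): c = -1.3720 + 1.1300i → escape time 2
(row=0, col=2): c = -1.1740 + 1.1300i → escape time 3
(row=0, col=3): c = -0.9760 + 1.1300i → escape time 3
(row=0, col=4): c = -0.7780 + 1.1300i → escape time 3
(row=0, col=5): c = -0.5800 + 1.1300i → escape time 3
(row=1, col=0): c = -1.5700 + 0.6550i → escape time 3
(row=1, col=1): c = -1.3720 + 0.6550i → escape time 3
(row=1, col=2): c = -1.1740 + 0.6550i → escape time 3
(row=1, col=3): c = -0.9760 + 0.6550i → escape time 4
(row=1, col=4): c = -0.7780 + 0.6550i → escape time 5
(row=1, col=5): c = -0.5800 + 0.6550i → escape time 7
(row=2, col=0): c = -1.5700 + 0.1800i → escape time 5
(row=2, col=1): c = -1.3720 + 0.1800i → escape time 7
(row=2, col=2): c = -1.1740 + 0.1800i → escape time 7
(row=2, col=3): c = -0.9760 + 0.1800i → escape time 7
(row=2, col=4): c = -0.7780 + 0.1800i → escape time 7
(row=2, col=5): c = -0.5800 + 0.1800i → escape time 7
(row=3, col=0): c = -1.5700 + -0.2950i → escape time 4
(row=3, col=1): c = -1.3720 + -0.2950i → escape time 6
(row=3, col=2): c = -1.1740 + -0.2950i → escape time 7
(row=3, col=3): c = -0.9760 + -0.2950i → escape time 7
(row=3, col=4): c = -0.7780 + -0.2950i → escape time 7
(row=3, col=5): c = -0.5800 + -0.2950i → escape time 7
(row=4, col=0): c = -1.5700 + -0.7700i → escape time 3
(row=4, col=1): c = -1.3720 + -0.7700i → escape time 3
(row=4, col=2): c = -1.1740 + -0.7700i → escape time 3
(row=4, col=3): c = -0.9760 + -0.7700i → escape time 3
(row=4, col=4): c = -0.7780 + -0.7700i → escape time 4
(row=4, col=5): c = -0.5800 + -0.7700i → escape time 5

Answer: 223333
333457
577777
467777
333345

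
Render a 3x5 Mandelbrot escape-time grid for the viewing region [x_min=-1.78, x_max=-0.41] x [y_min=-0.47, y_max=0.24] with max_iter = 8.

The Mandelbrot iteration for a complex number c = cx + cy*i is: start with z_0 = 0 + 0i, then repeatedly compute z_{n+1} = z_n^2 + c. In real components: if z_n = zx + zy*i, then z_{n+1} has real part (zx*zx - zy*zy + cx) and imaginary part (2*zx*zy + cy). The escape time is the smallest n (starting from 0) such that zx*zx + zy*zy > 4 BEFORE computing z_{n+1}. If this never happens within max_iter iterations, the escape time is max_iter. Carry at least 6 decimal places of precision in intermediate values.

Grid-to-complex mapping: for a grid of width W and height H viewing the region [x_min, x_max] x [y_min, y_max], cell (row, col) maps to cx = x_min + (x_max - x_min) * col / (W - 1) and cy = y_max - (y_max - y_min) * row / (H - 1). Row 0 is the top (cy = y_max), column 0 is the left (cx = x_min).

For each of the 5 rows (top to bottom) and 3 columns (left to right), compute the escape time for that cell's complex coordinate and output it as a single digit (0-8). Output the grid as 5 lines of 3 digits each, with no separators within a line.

(row=0, col=0): c = -1.7800 + 0.2400i → escape time 4
(row=0, col=1): c = -1.0950 + 0.2400i → escape time 8
(row=0, col=2): c = -0.4100 + 0.2400i → escape time 8
(row=1, col=0): c = -1.7800 + 0.0625i → escape time 7
(row=1, col=1): c = -1.0950 + 0.0625i → escape time 8
(row=1, col=2): c = -0.4100 + 0.0625i → escape time 8
(row=2, col=0): c = -1.7800 + -0.1150i → escape time 4
(row=2, col=1): c = -1.0950 + -0.1150i → escape time 8
(row=2, col=2): c = -0.4100 + -0.1150i → escape time 8
(row=3, col=0): c = -1.7800 + -0.2925i → escape time 4
(row=3, col=1): c = -1.0950 + -0.2925i → escape time 8
(row=3, col=2): c = -0.4100 + -0.2925i → escape time 8
(row=4, col=0): c = -1.7800 + -0.4700i → escape time 3
(row=4, col=1): c = -1.0950 + -0.4700i → escape time 5
(row=4, col=2): c = -0.4100 + -0.4700i → escape time 8

Answer: 488
788
488
488
358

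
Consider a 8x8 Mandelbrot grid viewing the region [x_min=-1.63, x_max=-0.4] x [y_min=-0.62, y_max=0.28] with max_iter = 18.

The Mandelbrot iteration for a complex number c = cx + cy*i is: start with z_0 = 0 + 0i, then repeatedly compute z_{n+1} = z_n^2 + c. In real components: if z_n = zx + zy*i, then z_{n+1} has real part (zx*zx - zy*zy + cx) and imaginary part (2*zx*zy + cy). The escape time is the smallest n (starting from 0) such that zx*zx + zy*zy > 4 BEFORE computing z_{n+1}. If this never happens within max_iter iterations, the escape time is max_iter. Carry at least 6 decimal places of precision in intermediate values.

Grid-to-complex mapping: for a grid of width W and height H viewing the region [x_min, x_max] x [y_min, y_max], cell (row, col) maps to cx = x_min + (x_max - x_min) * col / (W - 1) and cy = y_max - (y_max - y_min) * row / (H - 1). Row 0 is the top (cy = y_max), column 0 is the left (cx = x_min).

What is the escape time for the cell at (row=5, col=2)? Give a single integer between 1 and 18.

Answer: 10

Derivation:
z_0 = 0 + 0i, c = -1.2786 + -0.3629i
Iter 1: z = -1.2786 + -0.3629i, |z|^2 = 1.7664
Iter 2: z = 0.2245 + 0.5650i, |z|^2 = 0.3697
Iter 3: z = -1.5474 + -0.1092i, |z|^2 = 2.4064
Iter 4: z = 1.1040 + -0.0250i, |z|^2 = 1.2195
Iter 5: z = -0.0604 + -0.4182i, |z|^2 = 0.1785
Iter 6: z = -1.4498 + -0.3124i, |z|^2 = 2.1994
Iter 7: z = 0.7257 + 0.5429i, |z|^2 = 0.8214
Iter 8: z = -1.0466 + 0.4251i, |z|^2 = 1.2762
Iter 9: z = -0.3639 + -1.2528i, |z|^2 = 1.7018
Iter 10: z = -2.7156 + 0.5488i, |z|^2 = 7.6755
Escaped at iteration 10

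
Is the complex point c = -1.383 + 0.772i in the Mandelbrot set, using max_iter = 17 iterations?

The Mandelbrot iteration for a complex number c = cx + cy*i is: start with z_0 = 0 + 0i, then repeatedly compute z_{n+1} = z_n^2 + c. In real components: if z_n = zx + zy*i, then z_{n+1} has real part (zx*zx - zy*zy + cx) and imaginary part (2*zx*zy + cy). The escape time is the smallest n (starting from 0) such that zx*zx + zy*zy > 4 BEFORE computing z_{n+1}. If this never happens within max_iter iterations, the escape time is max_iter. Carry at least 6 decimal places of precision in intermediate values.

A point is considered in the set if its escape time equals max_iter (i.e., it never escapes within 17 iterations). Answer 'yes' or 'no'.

z_0 = 0 + 0i, c = -1.3830 + 0.7720i
Iter 1: z = -1.3830 + 0.7720i, |z|^2 = 2.5087
Iter 2: z = -0.0663 + -1.3634i, |z|^2 = 1.8631
Iter 3: z = -3.2373 + 0.9528i, |z|^2 = 11.3881
Escaped at iteration 3

Answer: no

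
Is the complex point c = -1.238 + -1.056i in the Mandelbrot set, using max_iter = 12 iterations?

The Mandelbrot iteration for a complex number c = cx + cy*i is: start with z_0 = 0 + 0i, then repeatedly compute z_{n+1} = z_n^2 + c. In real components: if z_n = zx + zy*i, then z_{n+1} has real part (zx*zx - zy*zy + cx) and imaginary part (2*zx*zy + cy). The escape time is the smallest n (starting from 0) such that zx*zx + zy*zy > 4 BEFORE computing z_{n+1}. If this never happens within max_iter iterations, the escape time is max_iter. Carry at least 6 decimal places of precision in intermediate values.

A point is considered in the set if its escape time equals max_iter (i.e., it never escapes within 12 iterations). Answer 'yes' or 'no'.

Answer: no

Derivation:
z_0 = 0 + 0i, c = -1.2380 + -1.0560i
Iter 1: z = -1.2380 + -1.0560i, |z|^2 = 2.6478
Iter 2: z = -0.8205 + 1.5587i, |z|^2 = 3.1026
Iter 3: z = -2.9942 + -3.6137i, |z|^2 = 22.0243
Escaped at iteration 3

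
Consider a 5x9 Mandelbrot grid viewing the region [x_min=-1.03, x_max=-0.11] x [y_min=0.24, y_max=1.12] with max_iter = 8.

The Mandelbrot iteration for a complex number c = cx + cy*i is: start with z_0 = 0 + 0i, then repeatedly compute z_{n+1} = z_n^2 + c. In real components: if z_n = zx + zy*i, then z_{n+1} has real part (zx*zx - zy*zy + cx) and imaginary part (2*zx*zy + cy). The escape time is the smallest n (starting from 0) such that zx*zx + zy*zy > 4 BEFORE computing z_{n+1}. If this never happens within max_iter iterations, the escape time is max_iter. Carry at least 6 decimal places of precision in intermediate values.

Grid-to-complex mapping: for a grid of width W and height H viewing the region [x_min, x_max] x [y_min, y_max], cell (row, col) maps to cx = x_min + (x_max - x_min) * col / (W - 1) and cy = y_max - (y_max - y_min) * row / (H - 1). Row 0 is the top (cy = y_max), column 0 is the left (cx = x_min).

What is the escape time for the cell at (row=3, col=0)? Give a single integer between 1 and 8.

Answer: 3

Derivation:
z_0 = 0 + 0i, c = -1.0300 + 0.7900i
Iter 1: z = -1.0300 + 0.7900i, |z|^2 = 1.6850
Iter 2: z = -0.5932 + -0.8374i, |z|^2 = 1.0531
Iter 3: z = -1.3794 + 1.7835i, |z|^2 = 5.0835
Escaped at iteration 3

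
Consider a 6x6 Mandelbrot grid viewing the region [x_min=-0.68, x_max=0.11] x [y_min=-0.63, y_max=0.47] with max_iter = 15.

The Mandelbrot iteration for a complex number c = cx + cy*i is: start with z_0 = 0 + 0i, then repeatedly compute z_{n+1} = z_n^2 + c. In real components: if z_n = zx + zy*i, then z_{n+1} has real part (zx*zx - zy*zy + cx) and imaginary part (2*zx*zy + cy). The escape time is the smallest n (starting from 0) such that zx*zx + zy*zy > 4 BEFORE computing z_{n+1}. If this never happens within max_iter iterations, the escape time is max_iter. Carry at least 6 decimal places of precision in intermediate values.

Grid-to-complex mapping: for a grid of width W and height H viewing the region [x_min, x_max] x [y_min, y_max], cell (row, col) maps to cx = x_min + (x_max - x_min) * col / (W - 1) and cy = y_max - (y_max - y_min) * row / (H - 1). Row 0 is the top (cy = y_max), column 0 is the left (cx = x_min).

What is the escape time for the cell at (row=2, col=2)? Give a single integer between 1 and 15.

z_0 = 0 + 0i, c = -0.3640 + 0.0300i
Iter 1: z = -0.3640 + 0.0300i, |z|^2 = 0.1334
Iter 2: z = -0.2324 + 0.0082i, |z|^2 = 0.0541
Iter 3: z = -0.3101 + 0.0262i, |z|^2 = 0.0968
Iter 4: z = -0.2686 + 0.0137i, |z|^2 = 0.0723
Iter 5: z = -0.2921 + 0.0226i, |z|^2 = 0.0858
Iter 6: z = -0.2792 + 0.0168i, |z|^2 = 0.0782
Iter 7: z = -0.2863 + 0.0206i, |z|^2 = 0.0824
Iter 8: z = -0.2824 + 0.0182i, |z|^2 = 0.0801
Iter 9: z = -0.2846 + 0.0197i, |z|^2 = 0.0814
Iter 10: z = -0.2834 + 0.0188i, |z|^2 = 0.0807
Iter 11: z = -0.2840 + 0.0194i, |z|^2 = 0.0810
Iter 12: z = -0.2837 + 0.0190i, |z|^2 = 0.0808
Iter 13: z = -0.2839 + 0.0192i, |z|^2 = 0.0810
Iter 14: z = -0.2838 + 0.0191i, |z|^2 = 0.0809

Answer: 15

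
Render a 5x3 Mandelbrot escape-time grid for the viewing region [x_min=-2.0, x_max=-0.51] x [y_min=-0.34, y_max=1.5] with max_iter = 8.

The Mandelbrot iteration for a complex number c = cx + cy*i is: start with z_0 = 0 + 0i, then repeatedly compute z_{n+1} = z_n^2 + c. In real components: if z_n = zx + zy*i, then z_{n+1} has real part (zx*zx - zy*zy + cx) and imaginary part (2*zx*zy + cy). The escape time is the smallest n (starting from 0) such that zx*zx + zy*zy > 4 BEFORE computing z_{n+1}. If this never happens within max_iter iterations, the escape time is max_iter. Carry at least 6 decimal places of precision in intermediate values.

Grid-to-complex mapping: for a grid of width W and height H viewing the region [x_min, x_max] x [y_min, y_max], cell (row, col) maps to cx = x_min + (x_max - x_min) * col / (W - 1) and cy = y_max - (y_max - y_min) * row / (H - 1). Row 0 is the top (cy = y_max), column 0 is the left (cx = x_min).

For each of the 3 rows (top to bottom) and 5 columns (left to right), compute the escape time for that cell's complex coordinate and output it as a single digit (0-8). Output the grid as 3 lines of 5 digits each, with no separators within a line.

Answer: 11222
13358
14888

Derivation:
(row=0, col=0): c = -2.0000 + 1.5000i → escape time 1
(row=0, col=1): c = -1.6275 + 1.5000i → escape time 1
(row=0, col=2): c = -1.2550 + 1.5000i → escape time 2
(row=0, col=3): c = -0.8825 + 1.5000i → escape time 2
(row=0, col=4): c = -0.5100 + 1.5000i → escape time 2
(row=1, col=0): c = -2.0000 + 0.5800i → escape time 1
(row=1, col=1): c = -1.6275 + 0.5800i → escape time 3
(row=1, col=2): c = -1.2550 + 0.5800i → escape time 3
(row=1, col=3): c = -0.8825 + 0.5800i → escape time 5
(row=1, col=4): c = -0.5100 + 0.5800i → escape time 8
(row=2, col=0): c = -2.0000 + -0.3400i → escape time 1
(row=2, col=1): c = -1.6275 + -0.3400i → escape time 4
(row=2, col=2): c = -1.2550 + -0.3400i → escape time 8
(row=2, col=3): c = -0.8825 + -0.3400i → escape time 8
(row=2, col=4): c = -0.5100 + -0.3400i → escape time 8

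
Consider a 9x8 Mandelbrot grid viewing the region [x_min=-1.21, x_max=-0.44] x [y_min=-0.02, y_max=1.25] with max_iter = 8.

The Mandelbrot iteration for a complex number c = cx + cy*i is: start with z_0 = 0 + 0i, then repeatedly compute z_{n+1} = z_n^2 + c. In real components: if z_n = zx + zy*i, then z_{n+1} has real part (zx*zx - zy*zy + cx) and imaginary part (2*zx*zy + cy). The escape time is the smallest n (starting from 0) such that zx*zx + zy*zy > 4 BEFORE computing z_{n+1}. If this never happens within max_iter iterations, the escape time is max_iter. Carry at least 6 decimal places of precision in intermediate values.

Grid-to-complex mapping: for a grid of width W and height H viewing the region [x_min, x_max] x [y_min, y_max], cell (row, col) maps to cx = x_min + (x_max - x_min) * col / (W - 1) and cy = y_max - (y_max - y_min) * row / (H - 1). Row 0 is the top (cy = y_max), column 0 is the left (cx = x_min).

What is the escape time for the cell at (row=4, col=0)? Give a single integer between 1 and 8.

Answer: 4

Derivation:
z_0 = 0 + 0i, c = -1.2100 + 0.5243i
Iter 1: z = -1.2100 + 0.5243i, |z|^2 = 1.7390
Iter 2: z = -0.0208 + -0.7445i, |z|^2 = 0.5547
Iter 3: z = -1.7638 + 0.5552i, |z|^2 = 3.4194
Iter 4: z = 1.5928 + -1.4343i, |z|^2 = 4.5944
Escaped at iteration 4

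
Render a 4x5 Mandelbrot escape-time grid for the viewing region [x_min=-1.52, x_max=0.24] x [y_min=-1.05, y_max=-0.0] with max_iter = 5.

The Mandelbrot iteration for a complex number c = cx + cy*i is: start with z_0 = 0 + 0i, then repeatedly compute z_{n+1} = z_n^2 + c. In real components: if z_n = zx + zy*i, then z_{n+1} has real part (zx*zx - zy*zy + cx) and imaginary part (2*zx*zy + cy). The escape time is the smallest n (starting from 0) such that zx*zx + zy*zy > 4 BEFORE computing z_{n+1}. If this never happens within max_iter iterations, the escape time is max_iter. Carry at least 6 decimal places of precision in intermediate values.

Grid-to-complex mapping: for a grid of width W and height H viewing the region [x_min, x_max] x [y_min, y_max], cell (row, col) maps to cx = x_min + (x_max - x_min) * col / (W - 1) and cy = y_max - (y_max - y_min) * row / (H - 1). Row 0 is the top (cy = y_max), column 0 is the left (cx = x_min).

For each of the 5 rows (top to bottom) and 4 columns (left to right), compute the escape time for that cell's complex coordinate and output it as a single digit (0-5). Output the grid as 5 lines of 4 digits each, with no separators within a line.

Answer: 5555
5555
3555
3455
2343

Derivation:
(row=0, col=0): c = -1.5200 + -0.0000i → escape time 5
(row=0, col=1): c = -0.9333 + -0.0000i → escape time 5
(row=0, col=2): c = -0.3467 + -0.0000i → escape time 5
(row=0, col=3): c = 0.2400 + -0.0000i → escape time 5
(row=1, col=0): c = -1.5200 + -0.2625i → escape time 5
(row=1, col=1): c = -0.9333 + -0.2625i → escape time 5
(row=1, col=2): c = -0.3467 + -0.2625i → escape time 5
(row=1, col=3): c = 0.2400 + -0.2625i → escape time 5
(row=2, col=0): c = -1.5200 + -0.5250i → escape time 3
(row=2, col=1): c = -0.9333 + -0.5250i → escape time 5
(row=2, col=2): c = -0.3467 + -0.5250i → escape time 5
(row=2, col=3): c = 0.2400 + -0.5250i → escape time 5
(row=3, col=0): c = -1.5200 + -0.7875i → escape time 3
(row=3, col=1): c = -0.9333 + -0.7875i → escape time 4
(row=3, col=2): c = -0.3467 + -0.7875i → escape time 5
(row=3, col=3): c = 0.2400 + -0.7875i → escape time 5
(row=4, col=0): c = -1.5200 + -1.0500i → escape time 2
(row=4, col=1): c = -0.9333 + -1.0500i → escape time 3
(row=4, col=2): c = -0.3467 + -1.0500i → escape time 4
(row=4, col=3): c = 0.2400 + -1.0500i → escape time 3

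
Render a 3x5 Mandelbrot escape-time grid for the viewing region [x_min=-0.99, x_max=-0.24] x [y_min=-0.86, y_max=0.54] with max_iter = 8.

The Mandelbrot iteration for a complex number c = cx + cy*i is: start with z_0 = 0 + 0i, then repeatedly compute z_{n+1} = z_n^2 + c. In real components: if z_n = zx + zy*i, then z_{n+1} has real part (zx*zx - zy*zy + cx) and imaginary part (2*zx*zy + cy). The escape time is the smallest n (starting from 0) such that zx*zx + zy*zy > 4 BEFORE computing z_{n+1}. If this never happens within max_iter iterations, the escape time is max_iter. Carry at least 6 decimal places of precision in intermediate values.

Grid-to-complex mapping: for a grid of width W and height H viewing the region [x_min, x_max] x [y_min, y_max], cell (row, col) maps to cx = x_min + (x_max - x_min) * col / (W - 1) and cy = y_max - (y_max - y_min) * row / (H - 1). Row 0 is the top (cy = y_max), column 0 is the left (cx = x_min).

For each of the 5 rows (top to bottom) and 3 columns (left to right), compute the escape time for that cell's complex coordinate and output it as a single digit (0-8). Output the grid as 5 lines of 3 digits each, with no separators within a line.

Answer: 588
888
888
588
348

Derivation:
(row=0, col=0): c = -0.9900 + 0.5400i → escape time 5
(row=0, col=1): c = -0.6150 + 0.5400i → escape time 8
(row=0, col=2): c = -0.2400 + 0.5400i → escape time 8
(row=1, col=0): c = -0.9900 + 0.1900i → escape time 8
(row=1, col=1): c = -0.6150 + 0.1900i → escape time 8
(row=1, col=2): c = -0.2400 + 0.1900i → escape time 8
(row=2, col=0): c = -0.9900 + -0.1600i → escape time 8
(row=2, col=1): c = -0.6150 + -0.1600i → escape time 8
(row=2, col=2): c = -0.2400 + -0.1600i → escape time 8
(row=3, col=0): c = -0.9900 + -0.5100i → escape time 5
(row=3, col=1): c = -0.6150 + -0.5100i → escape time 8
(row=3, col=2): c = -0.2400 + -0.5100i → escape time 8
(row=4, col=0): c = -0.9900 + -0.8600i → escape time 3
(row=4, col=1): c = -0.6150 + -0.8600i → escape time 4
(row=4, col=2): c = -0.2400 + -0.8600i → escape time 8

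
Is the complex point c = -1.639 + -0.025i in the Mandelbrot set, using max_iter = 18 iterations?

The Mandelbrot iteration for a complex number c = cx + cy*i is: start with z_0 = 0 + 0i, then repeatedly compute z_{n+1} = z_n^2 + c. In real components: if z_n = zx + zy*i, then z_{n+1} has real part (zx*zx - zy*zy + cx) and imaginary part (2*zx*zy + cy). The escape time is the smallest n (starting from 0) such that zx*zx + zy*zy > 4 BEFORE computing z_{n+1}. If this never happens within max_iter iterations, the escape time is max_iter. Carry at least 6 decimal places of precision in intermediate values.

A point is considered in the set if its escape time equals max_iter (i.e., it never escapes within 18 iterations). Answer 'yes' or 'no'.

z_0 = 0 + 0i, c = -1.6390 + -0.0250i
Iter 1: z = -1.6390 + -0.0250i, |z|^2 = 2.6869
Iter 2: z = 1.0467 + 0.0570i, |z|^2 = 1.0988
Iter 3: z = -0.5467 + 0.0942i, |z|^2 = 0.3077
Iter 4: z = -1.3490 + -0.1280i, |z|^2 = 1.8363
Iter 5: z = 0.1645 + 0.3204i, |z|^2 = 0.1297
Iter 6: z = -1.7146 + 0.0804i, |z|^2 = 2.9463
Iter 7: z = 1.2944 + -0.3007i, |z|^2 = 1.7658
Iter 8: z = -0.0541 + -0.8034i, |z|^2 = 0.6485
Iter 9: z = -2.2816 + 0.0619i, |z|^2 = 5.2096
Escaped at iteration 9

Answer: no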